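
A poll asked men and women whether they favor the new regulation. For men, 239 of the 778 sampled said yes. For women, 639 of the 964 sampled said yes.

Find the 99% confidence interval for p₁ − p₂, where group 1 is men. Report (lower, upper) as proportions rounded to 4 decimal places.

(-0.4136, -0.2978)

p̂₁ = 239/778 = 0.3072 and p̂₂ = 639/964 = 0.6629.
SE₁ = √(p̂₁(1−p̂₁)/n₁) = √(0.3072·0.6928/778) = 0.01654; SE₂ = √(0.6629·0.3371/964) = 0.01523.
Independent samples: SE of the difference = √(SE₁² + SE₂²) = √(0.0002735716 + 0.0002319529) = 0.02248.
z* for 99% confidence is 2.576, so the margin of error is 2.576 × 0.02248 = 0.05791.
Point estimate p̂₁ − p̂₂ = 0.3072 − 0.6629 = -0.3557.
-0.3557 ± 0.05791 → (-0.4136, -0.2978).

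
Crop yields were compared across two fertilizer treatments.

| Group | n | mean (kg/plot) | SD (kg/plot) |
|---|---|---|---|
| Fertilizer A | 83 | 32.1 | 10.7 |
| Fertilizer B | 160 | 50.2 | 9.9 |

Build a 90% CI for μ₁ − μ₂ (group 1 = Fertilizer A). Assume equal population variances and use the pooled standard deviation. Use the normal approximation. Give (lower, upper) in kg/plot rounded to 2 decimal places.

Pooled variance s_p² = [82·10.7² + 159·9.9²] / (83+160−2) = 103.6173, so s_p = 10.1793.
SE_diff = s_p·√(1/n₁ + 1/n₂) = 10.1793·√(1/83 + 1/160) = 1.3770.
z* = 1.645; margin = 1.645 × 1.3770 = 2.2652.
Difference = 32.1 − 50.2 = -18.1000.
-18.1000 ± 2.2652 → (-20.37, -15.83).

(-20.37, -15.83)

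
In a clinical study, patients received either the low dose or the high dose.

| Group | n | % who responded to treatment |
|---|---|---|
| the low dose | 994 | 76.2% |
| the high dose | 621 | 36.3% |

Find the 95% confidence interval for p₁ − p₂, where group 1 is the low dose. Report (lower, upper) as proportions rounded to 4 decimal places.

(0.3528, 0.4452)

Each SE is √(p̂(1−p̂)/n): √(0.7620·0.2380/994) = 0.01351 and √(0.3630·0.6370/621) = 0.01930.
SE(p̂₁ − p̂₂) = √(SE₁² + SE₂²) = √(0.0001825201 + 0.00037249) = 0.02356, since the two samples are independent.
At 95% confidence z* = 1.960; margin = 1.960 × 0.02356 = 0.04618.
The difference is 0.7620 − 0.3630 = 0.3990, so the interval is 0.3990 ± 0.04618 = (0.3528, 0.4452).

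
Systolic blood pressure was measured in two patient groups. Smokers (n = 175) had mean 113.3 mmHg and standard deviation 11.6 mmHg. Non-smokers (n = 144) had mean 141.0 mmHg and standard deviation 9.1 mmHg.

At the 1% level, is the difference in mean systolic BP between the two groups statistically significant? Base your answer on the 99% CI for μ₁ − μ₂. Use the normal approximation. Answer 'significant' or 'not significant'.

Standard errors of each mean: 11.6/√175 = 0.8769 and 9.1/√144 = 0.7583.
SE(x̄₁ − x̄₂) = √(0.8769² + 0.7583²) = 1.1593 for independent samples with unequal variances.
With z* = 2.576, the margin is 2.576 × 1.1593 = 2.9864.
x̄₁ − x̄₂ = 113.3 − 141.0 = -27.7000; the interval is -27.7000 ± 2.9864 = (-30.6864, -24.7136).
The interval (-30.6864, -24.7136) does not contain 0, so the difference is significant.

significant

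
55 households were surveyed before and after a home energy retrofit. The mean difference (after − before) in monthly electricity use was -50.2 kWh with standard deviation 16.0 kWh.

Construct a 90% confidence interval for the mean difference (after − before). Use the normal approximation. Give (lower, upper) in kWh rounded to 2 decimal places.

This is a matched-pairs design, so SE = s_d/√n = 16.0/√55 = 2.1574.
Margin = 1.645 × 2.1574 = 3.5489; the interval is -50.2 ± 3.5489 = (-53.75, -46.65).

(-53.75, -46.65)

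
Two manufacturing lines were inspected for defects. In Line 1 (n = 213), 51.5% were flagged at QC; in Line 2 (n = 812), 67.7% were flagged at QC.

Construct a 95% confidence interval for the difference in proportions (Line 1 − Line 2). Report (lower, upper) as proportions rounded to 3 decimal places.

(-0.236, -0.088)

SE₁ = √(p̂₁(1−p̂₁)/n₁) = √(0.5150·0.4850/213) = 0.03424; SE₂ = √(0.6770·0.3230/812) = 0.01641.
Independent samples: SE of the difference = √(SE₁² + SE₂²) = √(0.0011723776 + 0.0002692881) = 0.03797.
z* for 95% confidence is 1.960, so the margin of error is 1.960 × 0.03797 = 0.07442.
Point estimate p̂₁ − p̂₂ = 0.5150 − 0.6770 = -0.1620.
-0.1620 ± 0.07442 → (-0.236, -0.088).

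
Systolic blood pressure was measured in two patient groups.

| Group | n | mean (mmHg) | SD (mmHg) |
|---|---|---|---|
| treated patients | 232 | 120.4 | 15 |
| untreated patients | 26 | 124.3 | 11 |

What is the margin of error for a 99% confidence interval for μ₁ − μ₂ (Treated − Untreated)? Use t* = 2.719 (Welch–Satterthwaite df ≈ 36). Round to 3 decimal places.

6.448

Standard errors of each mean: 15/√232 = 0.9848 and 11/√26 = 2.1573.
SE(x̄₁ − x̄₂) = √(0.9848² + 2.1573²) = 2.3714 for independent samples with unequal variances.
With t* = 2.719, the margin is 2.719 × 2.3714 = 6.4478.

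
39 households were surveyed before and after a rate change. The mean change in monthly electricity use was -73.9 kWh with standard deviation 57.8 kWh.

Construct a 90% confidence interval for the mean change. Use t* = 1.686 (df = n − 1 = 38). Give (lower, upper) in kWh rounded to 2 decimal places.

(-89.50, -58.30)

This is a matched-pairs design, so SE = s_d/√n = 57.8/√39 = 9.2554.
Margin = 1.686 × 9.2554 = 15.6046; the interval is -73.9 ± 15.6046 = (-89.50, -58.30).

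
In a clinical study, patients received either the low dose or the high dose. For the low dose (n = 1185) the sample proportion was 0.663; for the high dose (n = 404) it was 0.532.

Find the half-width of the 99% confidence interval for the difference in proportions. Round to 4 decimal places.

Each SE is √(p̂(1−p̂)/n): √(0.6630·0.3370/1185) = 0.01373 and √(0.5320·0.4680/404) = 0.02482.
SE(p̂₁ − p̂₂) = √(SE₁² + SE₂²) = √(0.0001885129 + 0.0006160324) = 0.02836, since the two samples are independent.
At 99% confidence z* = 2.576; margin = 2.576 × 0.02836 = 0.07306.

0.0731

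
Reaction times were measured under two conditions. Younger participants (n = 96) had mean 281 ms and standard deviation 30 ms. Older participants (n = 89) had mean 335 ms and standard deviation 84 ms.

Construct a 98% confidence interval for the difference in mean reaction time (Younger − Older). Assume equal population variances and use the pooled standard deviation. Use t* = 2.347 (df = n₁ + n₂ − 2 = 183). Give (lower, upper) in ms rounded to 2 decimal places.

s_p = √[((n₁−1)s₁² + (n₂−1)s₂²)/(n₁+n₂−2)] = √[(95·30² + 88·84²)/183] = 62.1310.
SE = 62.1310·√(1/96 + 1/89) = 9.1425.
With t* = 2.347, margin = 2.347 × 9.1425 = 21.4574.
x̄₁ − x̄₂ = 281 − 335 = -54.0000; interval -54.0000 ± 21.4574 = (-75.46, -32.54).

(-75.46, -32.54)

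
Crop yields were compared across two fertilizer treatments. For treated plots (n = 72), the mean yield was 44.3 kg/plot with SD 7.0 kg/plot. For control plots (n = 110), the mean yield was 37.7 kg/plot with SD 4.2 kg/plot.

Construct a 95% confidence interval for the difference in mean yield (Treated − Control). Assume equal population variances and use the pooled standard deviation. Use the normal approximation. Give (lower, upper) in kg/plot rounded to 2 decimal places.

(4.97, 8.23)

Pooled variance s_p² = [71·7.0² + 109·4.2²] / (72+110−2) = 30.0098, so s_p = 5.4781.
SE_diff = s_p·√(1/n₁ + 1/n₂) = 5.4781·√(1/72 + 1/110) = 0.8304.
z* = 1.960; margin = 1.960 × 0.8304 = 1.6276.
Difference = 44.3 − 37.7 = 6.6000.
6.6000 ± 1.6276 → (4.97, 8.23).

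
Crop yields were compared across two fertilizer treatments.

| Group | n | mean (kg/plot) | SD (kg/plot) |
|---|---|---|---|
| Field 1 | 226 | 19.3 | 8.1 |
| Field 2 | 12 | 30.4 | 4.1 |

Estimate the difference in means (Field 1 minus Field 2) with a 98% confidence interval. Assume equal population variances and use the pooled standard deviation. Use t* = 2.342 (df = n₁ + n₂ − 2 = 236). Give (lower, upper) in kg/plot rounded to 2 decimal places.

(-16.62, -5.58)

s_p = √[((n₁−1)s₁² + (n₂−1)s₂²)/(n₁+n₂−2)] = √[(225·8.1² + 11·4.1²)/236] = 7.9584.
SE = 7.9584·√(1/226 + 1/12) = 2.3576.
With t* = 2.342, margin = 2.342 × 2.3576 = 5.5215.
x̄₁ − x̄₂ = 19.3 − 30.4 = -11.1000; interval -11.1000 ± 5.5215 = (-16.62, -5.58).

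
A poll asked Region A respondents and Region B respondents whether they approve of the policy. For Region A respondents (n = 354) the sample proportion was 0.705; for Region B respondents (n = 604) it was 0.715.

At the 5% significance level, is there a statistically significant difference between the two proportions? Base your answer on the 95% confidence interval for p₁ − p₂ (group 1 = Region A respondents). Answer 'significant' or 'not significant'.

Each SE is √(p̂(1−p̂)/n): √(0.7050·0.2950/354) = 0.02424 and √(0.7150·0.2850/604) = 0.01837.
SE(p̂₁ − p̂₂) = √(SE₁² + SE₂²) = √(0.0005875776 + 0.0003374569) = 0.03041, since the two samples are independent.
At 95% confidence z* = 1.960; margin = 1.960 × 0.03041 = 0.05960.
The difference is 0.7050 − 0.7150 = -0.0100, so the interval is -0.0100 ± 0.05960 = (-0.06960, 0.04960).
The interval (-0.06960, 0.04960) contains 0, so the difference is not significant.

not significant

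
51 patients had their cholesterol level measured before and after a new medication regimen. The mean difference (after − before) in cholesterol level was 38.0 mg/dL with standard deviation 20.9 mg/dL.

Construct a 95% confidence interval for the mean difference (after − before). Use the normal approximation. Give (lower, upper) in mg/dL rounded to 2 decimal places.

This is a matched-pairs design, so SE = s_d/√n = 20.9/√51 = 2.9266.
Margin = 1.960 × 2.9266 = 5.7361; the interval is 38.0 ± 5.7361 = (32.26, 43.74).

(32.26, 43.74)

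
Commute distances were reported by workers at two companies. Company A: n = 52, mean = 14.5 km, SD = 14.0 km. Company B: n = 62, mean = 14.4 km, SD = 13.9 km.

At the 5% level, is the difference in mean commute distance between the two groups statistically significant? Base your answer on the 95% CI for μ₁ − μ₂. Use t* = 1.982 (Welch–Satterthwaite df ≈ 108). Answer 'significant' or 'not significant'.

not significant

Standard errors of each mean: 14.0/√52 = 1.9415 and 13.9/√62 = 1.7653.
SE(x̄₁ − x̄₂) = √(1.9415² + 1.7653²) = 2.6241 for independent samples with unequal variances.
With t* = 1.982, the margin is 1.982 × 2.6241 = 5.2010.
x̄₁ − x̄₂ = 14.5 − 14.4 = 0.1000; the interval is 0.1000 ± 5.2010 = (-5.1010, 5.3010).
The interval (-5.1010, 5.3010) contains 0, so the difference is not significant.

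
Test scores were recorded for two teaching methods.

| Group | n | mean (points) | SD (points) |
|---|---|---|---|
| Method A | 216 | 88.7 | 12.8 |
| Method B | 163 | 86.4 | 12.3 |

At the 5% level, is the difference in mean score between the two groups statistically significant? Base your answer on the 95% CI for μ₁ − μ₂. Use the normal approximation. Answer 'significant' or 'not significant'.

Per-group SEs: s₁/√n₁ = 12.8/√216 = 0.8709, s₂/√n₂ = 12.3/√163 = 0.9634.
Unpooled SE of the difference: √(0.75846681 + 0.92813956) = 1.2987.
Margin of error = z* · SE = 1.960 × 1.2987 = 2.5455.
x̄₁ − x̄₂ = 88.7 − 86.4 = 2.3000.
CI: 2.3000 ± 2.5455 = (-0.2455, 4.8455).
The interval (-0.2455, 4.8455) contains 0, so the difference is not significant.

not significant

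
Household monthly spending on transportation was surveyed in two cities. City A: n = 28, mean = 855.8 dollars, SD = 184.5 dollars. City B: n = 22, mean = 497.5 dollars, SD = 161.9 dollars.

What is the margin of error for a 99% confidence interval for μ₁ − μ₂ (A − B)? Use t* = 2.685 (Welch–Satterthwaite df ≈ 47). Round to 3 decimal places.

131.734

Standard errors of each mean: 184.5/√28 = 34.8672 and 161.9/√22 = 34.5172.
SE(x̄₁ − x̄₂) = √(34.8672² + 34.5172²) = 49.0628 for independent samples with unequal variances.
With t* = 2.685, the margin is 2.685 × 49.0628 = 131.7336.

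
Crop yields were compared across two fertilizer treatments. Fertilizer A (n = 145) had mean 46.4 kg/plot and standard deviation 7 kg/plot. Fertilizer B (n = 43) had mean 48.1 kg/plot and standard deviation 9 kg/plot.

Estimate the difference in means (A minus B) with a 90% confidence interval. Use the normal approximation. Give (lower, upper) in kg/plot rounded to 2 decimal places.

Per-group SEs: s₁/√n₁ = 7/√145 = 0.5813, s₂/√n₂ = 9/√43 = 1.3725.
Unpooled SE of the difference: √(0.33790969 + 1.88375625) = 1.4905.
Margin of error = z* · SE = 1.645 × 1.4905 = 2.4519.
x̄₁ − x̄₂ = 46.4 − 48.1 = -1.7000.
CI: -1.7000 ± 2.4519 = (-4.15, 0.75).

(-4.15, 0.75)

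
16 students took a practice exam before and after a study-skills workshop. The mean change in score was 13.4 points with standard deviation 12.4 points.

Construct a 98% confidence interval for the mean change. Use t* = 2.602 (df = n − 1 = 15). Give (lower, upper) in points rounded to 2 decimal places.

Paired design: SE = s_d/√n = 12.4/√16 = 3.1000.
t* = 2.602; margin of error = 2.602 × 3.1000 = 8.0662.
13.4 ± 8.0662 → (5.33, 21.47).

(5.33, 21.47)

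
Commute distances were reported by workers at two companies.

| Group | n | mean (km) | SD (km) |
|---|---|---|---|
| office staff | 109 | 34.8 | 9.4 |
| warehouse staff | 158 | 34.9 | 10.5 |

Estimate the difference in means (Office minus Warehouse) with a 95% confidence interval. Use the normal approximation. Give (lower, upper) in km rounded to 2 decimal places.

Per-group SEs: s₁/√n₁ = 9.4/√109 = 0.9004, s₂/√n₂ = 10.5/√158 = 0.8353.
Unpooled SE of the difference: √(0.81072016 + 0.69772609) = 1.2282.
Margin of error = z* · SE = 1.960 × 1.2282 = 2.4073.
x̄₁ − x̄₂ = 34.8 − 34.9 = -0.1000.
CI: -0.1000 ± 2.4073 = (-2.51, 2.31).

(-2.51, 2.31)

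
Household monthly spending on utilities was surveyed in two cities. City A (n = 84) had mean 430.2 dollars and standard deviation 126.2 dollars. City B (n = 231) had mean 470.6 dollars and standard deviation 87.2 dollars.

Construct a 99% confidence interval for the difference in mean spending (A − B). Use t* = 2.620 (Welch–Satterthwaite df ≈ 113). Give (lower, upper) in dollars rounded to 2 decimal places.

Standard errors of each mean: 126.2/√84 = 13.7695 and 87.2/√231 = 5.7373.
SE(x̄₁ − x̄₂) = √(13.7695² + 5.7373²) = 14.9170 for independent samples with unequal variances.
With t* = 2.620, the margin is 2.620 × 14.9170 = 39.0825.
x̄₁ − x̄₂ = 430.2 − 470.6 = -40.4000; the interval is -40.4000 ± 39.0825 = (-79.48, -1.32).

(-79.48, -1.32)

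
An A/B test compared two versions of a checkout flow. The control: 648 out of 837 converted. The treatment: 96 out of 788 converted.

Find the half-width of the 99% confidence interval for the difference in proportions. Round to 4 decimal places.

Sample proportions: 648/837 = 0.7742, 96/788 = 0.1218.
Each SE is √(p̂(1−p̂)/n): √(0.7742·0.2258/837) = 0.01445 and √(0.1218·0.8782/788) = 0.01165.
SE(p̂₁ − p̂₂) = √(SE₁² + SE₂²) = √(0.0002088025 + 0.0001357225) = 0.01856, since the two samples are independent.
At 99% confidence z* = 2.576; margin = 2.576 × 0.01856 = 0.04781.

0.0478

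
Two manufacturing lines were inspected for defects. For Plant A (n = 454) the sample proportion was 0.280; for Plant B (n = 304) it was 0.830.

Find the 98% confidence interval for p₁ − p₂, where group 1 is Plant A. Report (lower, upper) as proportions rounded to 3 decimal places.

(-0.620, -0.480)

SE₁ = √(p̂₁(1−p̂₁)/n₁) = √(0.2800·0.7200/454) = 0.02107; SE₂ = √(0.8300·0.1700/304) = 0.02154.
Independent samples: SE of the difference = √(SE₁² + SE₂²) = √(0.0004439449 + 0.0004639716) = 0.03013.
z* for 98% confidence is 2.326, so the margin of error is 2.326 × 0.03013 = 0.07008.
Point estimate p̂₁ − p̂₂ = 0.2800 − 0.8300 = -0.5500.
-0.5500 ± 0.07008 → (-0.620, -0.480).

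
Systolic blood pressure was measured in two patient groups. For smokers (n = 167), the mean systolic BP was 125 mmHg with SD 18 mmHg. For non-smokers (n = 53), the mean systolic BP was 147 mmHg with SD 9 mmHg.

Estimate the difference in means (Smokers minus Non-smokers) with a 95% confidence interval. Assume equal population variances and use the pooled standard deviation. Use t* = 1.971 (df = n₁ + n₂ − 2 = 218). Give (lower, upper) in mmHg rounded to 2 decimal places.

Pooled variance s_p² = [166·18² + 52·9²] / (167+53−2) = 266.0367, so s_p = 16.3106.
SE_diff = s_p·√(1/n₁ + 1/n₂) = 16.3106·√(1/167 + 1/53) = 2.5715.
t* = 1.971; margin = 1.971 × 2.5715 = 5.0684.
Difference = 125 − 147 = -22.0000.
-22.0000 ± 5.0684 → (-27.07, -16.93).

(-27.07, -16.93)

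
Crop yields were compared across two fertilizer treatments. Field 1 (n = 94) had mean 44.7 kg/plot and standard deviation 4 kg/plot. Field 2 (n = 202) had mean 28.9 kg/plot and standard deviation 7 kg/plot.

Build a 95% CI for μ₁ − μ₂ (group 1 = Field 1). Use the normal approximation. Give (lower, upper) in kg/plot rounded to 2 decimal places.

SE₁ = s₁/√n₁ = 4/√94 = 0.4126; SE₂ = 7/√202 = 0.4925.
Independent samples, unequal variances: SE_diff = √(SE₁² + SE₂²) = √(0.17023876 + 0.24255625) = 0.6425.
z* = 1.960, so margin of error = 1.960 × 0.6425 = 1.2593.
Difference in means = 44.7 − 28.9 = 15.8000.
15.8000 ± 1.2593 → (14.54, 17.06).

(14.54, 17.06)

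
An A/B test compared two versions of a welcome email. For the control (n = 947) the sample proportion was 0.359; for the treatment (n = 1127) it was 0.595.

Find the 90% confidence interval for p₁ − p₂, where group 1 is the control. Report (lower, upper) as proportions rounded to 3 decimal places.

(-0.271, -0.201)

Each SE is √(p̂(1−p̂)/n): √(0.3590·0.6410/947) = 0.01559 and √(0.5950·0.4050/1127) = 0.01462.
SE(p̂₁ − p̂₂) = √(SE₁² + SE₂²) = √(0.0002430481 + 0.0002137444) = 0.02137, since the two samples are independent.
At 90% confidence z* = 1.645; margin = 1.645 × 0.02137 = 0.03515.
The difference is 0.3590 − 0.5950 = -0.2360, so the interval is -0.2360 ± 0.03515 = (-0.271, -0.201).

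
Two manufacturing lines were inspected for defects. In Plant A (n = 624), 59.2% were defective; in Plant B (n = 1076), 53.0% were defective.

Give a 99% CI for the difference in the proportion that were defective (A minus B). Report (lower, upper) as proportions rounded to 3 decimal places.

(-0.002, 0.126)

SE₁ = √(p̂₁(1−p̂₁)/n₁) = √(0.5920·0.4080/624) = 0.01967; SE₂ = √(0.5300·0.4700/1076) = 0.01522.
Independent samples: SE of the difference = √(SE₁² + SE₂²) = √(0.0003869089 + 0.0002316484) = 0.02487.
z* for 99% confidence is 2.576, so the margin of error is 2.576 × 0.02487 = 0.06407.
Point estimate p̂₁ − p̂₂ = 0.5920 − 0.5300 = 0.0620.
0.0620 ± 0.06407 → (-0.002, 0.126).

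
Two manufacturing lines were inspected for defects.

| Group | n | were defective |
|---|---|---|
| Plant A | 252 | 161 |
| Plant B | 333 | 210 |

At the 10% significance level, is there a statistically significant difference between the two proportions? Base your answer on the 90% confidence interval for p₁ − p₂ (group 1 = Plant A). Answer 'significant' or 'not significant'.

First, p̂₁ = 161/252 = 0.6389; p̂₂ = 210/333 = 0.6306.
The two standard errors are √(0.6389×0.3611/252) = 0.03026 and √(0.6306×0.3694/333) = 0.02645.
Because the samples are independent, SE_diff = √(0.03026² + 0.02645²) = 0.04019.
Using z* = 1.645 for 90%, ME = 1.645 × 0.04019 = 0.06611.
p̂₁ − p̂₂ = 0.0083; interval 0.0083 ± 0.06611 gives (-0.05781, 0.07441).
The interval (-0.05781, 0.07441) contains 0, so the difference is not significant.

not significant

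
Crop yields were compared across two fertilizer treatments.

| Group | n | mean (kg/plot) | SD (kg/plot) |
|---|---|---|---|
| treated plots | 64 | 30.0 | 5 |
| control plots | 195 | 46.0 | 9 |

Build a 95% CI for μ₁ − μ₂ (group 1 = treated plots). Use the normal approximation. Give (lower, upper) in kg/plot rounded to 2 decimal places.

(-17.76, -14.24)

Standard errors of each mean: 5/√64 = 0.6250 and 9/√195 = 0.6445.
SE(x̄₁ − x̄₂) = √(0.6250² + 0.6445²) = 0.8978 for independent samples with unequal variances.
With z* = 1.960, the margin is 1.960 × 0.8978 = 1.7597.
x̄₁ − x̄₂ = 30.0 − 46.0 = -16.0000; the interval is -16.0000 ± 1.7597 = (-17.76, -14.24).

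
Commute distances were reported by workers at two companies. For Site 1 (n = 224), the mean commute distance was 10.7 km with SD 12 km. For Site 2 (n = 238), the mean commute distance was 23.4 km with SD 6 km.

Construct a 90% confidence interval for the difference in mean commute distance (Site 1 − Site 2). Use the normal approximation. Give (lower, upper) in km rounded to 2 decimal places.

(-14.17, -11.23)

Per-group SEs: s₁/√n₁ = 12/√224 = 0.8018, s₂/√n₂ = 6/√238 = 0.3889.
Unpooled SE of the difference: √(0.64288324 + 0.15124321) = 0.8911.
Margin of error = z* · SE = 1.645 × 0.8911 = 1.4659.
x̄₁ − x̄₂ = 10.7 − 23.4 = -12.7000.
CI: -12.7000 ± 1.4659 = (-14.17, -11.23).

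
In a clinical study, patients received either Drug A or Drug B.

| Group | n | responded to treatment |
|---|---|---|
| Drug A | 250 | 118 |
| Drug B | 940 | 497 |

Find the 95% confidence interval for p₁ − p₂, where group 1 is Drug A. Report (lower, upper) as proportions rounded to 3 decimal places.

Sample proportions: 118/250 = 0.4720, 497/940 = 0.5287.
Each SE is √(p̂(1−p̂)/n): √(0.4720·0.5280/250) = 0.03157 and √(0.5287·0.4713/940) = 0.01628.
SE(p̂₁ − p̂₂) = √(SE₁² + SE₂²) = √(0.0009966649 + 0.0002650384) = 0.03552, since the two samples are independent.
At 95% confidence z* = 1.960; margin = 1.960 × 0.03552 = 0.06962.
The difference is 0.4720 − 0.5287 = -0.0567, so the interval is -0.0567 ± 0.06962 = (-0.126, 0.013).

(-0.126, 0.013)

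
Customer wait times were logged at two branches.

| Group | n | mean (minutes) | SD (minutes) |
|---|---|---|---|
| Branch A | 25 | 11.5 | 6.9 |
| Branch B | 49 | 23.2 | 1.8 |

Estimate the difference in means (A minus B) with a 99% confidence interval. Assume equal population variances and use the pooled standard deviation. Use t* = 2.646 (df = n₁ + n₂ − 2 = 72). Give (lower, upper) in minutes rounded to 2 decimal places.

Pooled variance s_p² = [24·6.9² + 48·1.8²] / (25+49−2) = 18.0300, so s_p = 4.2462.
SE_diff = s_p·√(1/n₁ + 1/n₂) = 4.2462·√(1/25 + 1/49) = 1.0436.
t* = 2.646; margin = 2.646 × 1.0436 = 2.7614.
Difference = 11.5 − 23.2 = -11.7000.
-11.7000 ± 2.7614 → (-14.46, -8.94).

(-14.46, -8.94)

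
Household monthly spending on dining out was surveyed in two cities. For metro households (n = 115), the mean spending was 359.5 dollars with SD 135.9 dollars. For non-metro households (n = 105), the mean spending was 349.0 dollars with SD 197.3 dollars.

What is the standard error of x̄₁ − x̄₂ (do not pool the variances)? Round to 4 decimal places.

23.0507

Standard errors of each mean: 135.9/√115 = 12.6727 and 197.3/√105 = 19.2545.
SE(x̄₁ − x̄₂) = √(12.6727² + 19.2545²) = 23.0507 for independent samples with unequal variances.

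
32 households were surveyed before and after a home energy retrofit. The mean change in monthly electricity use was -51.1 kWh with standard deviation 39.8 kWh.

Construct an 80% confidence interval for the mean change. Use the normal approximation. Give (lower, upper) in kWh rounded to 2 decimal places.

This is a matched-pairs design, so SE = s_d/√n = 39.8/√32 = 7.0357.
Margin = 1.282 × 7.0357 = 9.0198; the interval is -51.1 ± 9.0198 = (-60.12, -42.08).

(-60.12, -42.08)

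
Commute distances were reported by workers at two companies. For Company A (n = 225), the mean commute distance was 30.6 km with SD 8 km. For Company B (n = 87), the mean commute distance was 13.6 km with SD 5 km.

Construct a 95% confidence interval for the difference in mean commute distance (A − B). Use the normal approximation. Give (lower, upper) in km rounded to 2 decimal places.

Per-group SEs: s₁/√n₁ = 8/√225 = 0.5333, s₂/√n₂ = 5/√87 = 0.5361.
Unpooled SE of the difference: √(0.28440889 + 0.28740321) = 0.7562.
Margin of error = z* · SE = 1.960 × 0.7562 = 1.4822.
x̄₁ − x̄₂ = 30.6 − 13.6 = 17.0000.
CI: 17.0000 ± 1.4822 = (15.52, 18.48).

(15.52, 18.48)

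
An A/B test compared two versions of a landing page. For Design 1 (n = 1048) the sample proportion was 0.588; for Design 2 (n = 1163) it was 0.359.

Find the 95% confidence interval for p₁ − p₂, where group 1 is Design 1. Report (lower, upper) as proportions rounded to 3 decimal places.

Each SE is √(p̂(1−p̂)/n): √(0.5880·0.4120/1048) = 0.01520 and √(0.3590·0.6410/1163) = 0.01407.
SE(p̂₁ − p̂₂) = √(SE₁² + SE₂²) = √(0.00023104 + 0.0001979649) = 0.02071, since the two samples are independent.
At 95% confidence z* = 1.960; margin = 1.960 × 0.02071 = 0.04059.
The difference is 0.5880 − 0.3590 = 0.2290, so the interval is 0.2290 ± 0.04059 = (0.188, 0.270).

(0.188, 0.270)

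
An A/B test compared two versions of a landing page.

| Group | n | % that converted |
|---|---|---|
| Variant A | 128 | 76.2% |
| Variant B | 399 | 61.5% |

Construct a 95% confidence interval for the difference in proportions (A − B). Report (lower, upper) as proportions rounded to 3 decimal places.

(0.059, 0.235)

The two standard errors are √(0.7620×0.2380/128) = 0.03764 and √(0.6150×0.3850/399) = 0.02436.
Because the samples are independent, SE_diff = √(0.03764² + 0.02436²) = 0.04484.
Using z* = 1.960 for 95%, ME = 1.960 × 0.04484 = 0.08789.
p̂₁ − p̂₂ = 0.1470; interval 0.1470 ± 0.08789 gives (0.059, 0.235).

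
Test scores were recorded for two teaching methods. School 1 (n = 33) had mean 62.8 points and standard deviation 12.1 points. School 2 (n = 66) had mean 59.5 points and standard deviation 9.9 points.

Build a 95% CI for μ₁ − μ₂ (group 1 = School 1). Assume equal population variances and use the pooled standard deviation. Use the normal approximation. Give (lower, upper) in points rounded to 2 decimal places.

(-1.16, 7.76)

Pooled variance s_p² = [32·12.1² + 65·9.9²] / (33+66−2) = 113.9770, so s_p = 10.6760.
SE_diff = s_p·√(1/n₁ + 1/n₂) = 10.6760·√(1/33 + 1/66) = 2.2761.
z* = 1.960; margin = 1.960 × 2.2761 = 4.4612.
Difference = 62.8 − 59.5 = 3.3000.
3.3000 ± 4.4612 → (-1.16, 7.76).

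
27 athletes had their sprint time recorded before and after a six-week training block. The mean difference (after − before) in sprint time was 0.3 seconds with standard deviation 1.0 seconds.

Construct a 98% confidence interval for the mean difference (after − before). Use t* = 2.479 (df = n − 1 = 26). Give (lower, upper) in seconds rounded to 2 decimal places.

This is a matched-pairs design, so SE = s_d/√n = 1.0/√27 = 0.1925.
Margin = 2.479 × 0.1925 = 0.4772; the interval is 0.3 ± 0.4772 = (-0.18, 0.78).

(-0.18, 0.78)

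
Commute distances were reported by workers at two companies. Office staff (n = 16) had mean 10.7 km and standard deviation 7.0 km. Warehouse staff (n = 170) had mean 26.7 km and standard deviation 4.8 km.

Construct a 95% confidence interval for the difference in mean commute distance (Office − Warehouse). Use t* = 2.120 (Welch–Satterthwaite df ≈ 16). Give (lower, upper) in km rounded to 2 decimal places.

(-19.79, -12.21)

SE₁ = s₁/√n₁ = 7.0/√16 = 1.7500; SE₂ = 4.8/√170 = 0.3681.
Independent samples, unequal variances: SE_diff = √(SE₁² + SE₂²) = √(3.0625 + 0.13549761) = 1.7883.
t* = 2.120, so margin of error = 2.120 × 1.7883 = 3.7912.
Difference in means = 10.7 − 26.7 = -16.0000.
-16.0000 ± 3.7912 → (-19.79, -12.21).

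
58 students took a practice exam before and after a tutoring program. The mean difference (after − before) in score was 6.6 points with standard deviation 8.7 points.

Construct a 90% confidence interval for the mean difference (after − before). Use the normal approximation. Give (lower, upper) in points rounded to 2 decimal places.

Paired design: SE = s_d/√n = 8.7/√58 = 1.1424.
z* = 1.645; margin of error = 1.645 × 1.1424 = 1.8792.
6.6 ± 1.8792 → (4.72, 8.48).

(4.72, 8.48)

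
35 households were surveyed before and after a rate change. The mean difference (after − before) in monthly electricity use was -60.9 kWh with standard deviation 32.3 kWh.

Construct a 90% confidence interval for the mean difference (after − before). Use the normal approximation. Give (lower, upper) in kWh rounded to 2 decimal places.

Paired design: SE = s_d/√n = 32.3/√35 = 5.4597.
z* = 1.645; margin of error = 1.645 × 5.4597 = 8.9812.
-60.9 ± 8.9812 → (-69.88, -51.92).

(-69.88, -51.92)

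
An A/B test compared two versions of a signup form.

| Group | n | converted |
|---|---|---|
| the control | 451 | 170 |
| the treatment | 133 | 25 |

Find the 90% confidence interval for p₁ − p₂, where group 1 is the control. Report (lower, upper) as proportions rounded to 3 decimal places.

Sample proportions: 170/451 = 0.3769, 25/133 = 0.1880.
Each SE is √(p̂(1−p̂)/n): √(0.3769·0.6231/451) = 0.02282 and √(0.1880·0.8120/133) = 0.03388.
SE(p̂₁ − p̂₂) = √(SE₁² + SE₂²) = √(0.0005207524 + 0.0011478544) = 0.04085, since the two samples are independent.
At 90% confidence z* = 1.645; margin = 1.645 × 0.04085 = 0.06720.
The difference is 0.3769 − 0.1880 = 0.1889, so the interval is 0.1889 ± 0.06720 = (0.122, 0.256).

(0.122, 0.256)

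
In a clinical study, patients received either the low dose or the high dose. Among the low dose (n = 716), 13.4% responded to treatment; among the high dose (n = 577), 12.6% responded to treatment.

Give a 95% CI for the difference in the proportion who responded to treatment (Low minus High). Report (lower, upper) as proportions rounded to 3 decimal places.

(-0.029, 0.045)

SE₁ = √(p̂₁(1−p̂₁)/n₁) = √(0.1340·0.8660/716) = 0.01273; SE₂ = √(0.1260·0.8740/577) = 0.01382.
Independent samples: SE of the difference = √(SE₁² + SE₂²) = √(0.0001620529 + 0.0001909924) = 0.01879.
z* for 95% confidence is 1.960, so the margin of error is 1.960 × 0.01879 = 0.03683.
Point estimate p̂₁ − p̂₂ = 0.1340 − 0.1260 = 0.0080.
0.0080 ± 0.03683 → (-0.029, 0.045).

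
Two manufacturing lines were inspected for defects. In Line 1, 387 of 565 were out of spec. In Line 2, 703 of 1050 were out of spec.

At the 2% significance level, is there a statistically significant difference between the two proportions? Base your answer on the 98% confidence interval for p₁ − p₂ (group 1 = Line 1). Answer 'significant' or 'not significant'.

not significant

Sample proportions: 387/565 = 0.6850, 703/1050 = 0.6695.
Each SE is √(p̂(1−p̂)/n): √(0.6850·0.3150/565) = 0.01954 and √(0.6695·0.3305/1050) = 0.01452.
SE(p̂₁ − p̂₂) = √(SE₁² + SE₂²) = √(0.0003818116 + 0.0002108304) = 0.02434, since the two samples are independent.
At 98% confidence z* = 2.326; margin = 2.326 × 0.02434 = 0.05661.
The difference is 0.6850 − 0.6695 = 0.0155, so the interval is 0.0155 ± 0.05661 = (-0.04111, 0.07211).
The interval (-0.04111, 0.07211) contains 0, so the difference is not significant.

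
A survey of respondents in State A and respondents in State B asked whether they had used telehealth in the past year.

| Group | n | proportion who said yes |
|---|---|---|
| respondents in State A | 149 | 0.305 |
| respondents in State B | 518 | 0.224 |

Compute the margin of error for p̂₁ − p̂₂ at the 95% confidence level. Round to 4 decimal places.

Each SE is √(p̂(1−p̂)/n): √(0.3050·0.6950/149) = 0.03772 and √(0.2240·0.7760/518) = 0.01832.
SE(p̂₁ − p̂₂) = √(SE₁² + SE₂²) = √(0.0014227984 + 0.0003356224) = 0.04193, since the two samples are independent.
At 95% confidence z* = 1.960; margin = 1.960 × 0.04193 = 0.08218.

0.0822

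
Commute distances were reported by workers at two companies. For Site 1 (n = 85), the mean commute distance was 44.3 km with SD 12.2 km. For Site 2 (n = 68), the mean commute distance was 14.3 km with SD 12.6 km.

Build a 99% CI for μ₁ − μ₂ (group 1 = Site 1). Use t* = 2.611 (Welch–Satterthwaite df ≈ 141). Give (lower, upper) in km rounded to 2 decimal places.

(24.72, 35.28)

Per-group SEs: s₁/√n₁ = 12.2/√85 = 1.3233, s₂/√n₂ = 12.6/√68 = 1.5280.
Unpooled SE of the difference: √(1.75112289 + 2.334784) = 2.0214.
Margin of error = t* · SE = 2.611 × 2.0214 = 5.2779.
x̄₁ − x̄₂ = 44.3 − 14.3 = 30.0000.
CI: 30.0000 ± 5.2779 = (24.72, 35.28).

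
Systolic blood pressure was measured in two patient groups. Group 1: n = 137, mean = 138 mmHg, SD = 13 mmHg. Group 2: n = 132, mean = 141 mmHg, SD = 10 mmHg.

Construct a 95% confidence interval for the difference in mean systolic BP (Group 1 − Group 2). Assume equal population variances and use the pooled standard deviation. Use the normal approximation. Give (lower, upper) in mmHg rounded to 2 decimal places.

(-5.78, -0.22)

s_p = √[((n₁−1)s₁² + (n₂−1)s₂²)/(n₁+n₂−2)] = √[(136·13² + 131·10²)/267] = 11.6252.
SE = 11.6252·√(1/137 + 1/132) = 1.4178.
With z* = 1.960, margin = 1.960 × 1.4178 = 2.7789.
x̄₁ − x̄₂ = 138 − 141 = -3.0000; interval -3.0000 ± 2.7789 = (-5.78, -0.22).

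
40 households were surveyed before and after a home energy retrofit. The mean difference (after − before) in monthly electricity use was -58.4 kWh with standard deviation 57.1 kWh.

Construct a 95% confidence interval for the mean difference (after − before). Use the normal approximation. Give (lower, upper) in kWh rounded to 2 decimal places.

This is a matched-pairs design, so SE = s_d/√n = 57.1/√40 = 9.0283.
Margin = 1.960 × 9.0283 = 17.6955; the interval is -58.4 ± 17.6955 = (-76.10, -40.70).

(-76.10, -40.70)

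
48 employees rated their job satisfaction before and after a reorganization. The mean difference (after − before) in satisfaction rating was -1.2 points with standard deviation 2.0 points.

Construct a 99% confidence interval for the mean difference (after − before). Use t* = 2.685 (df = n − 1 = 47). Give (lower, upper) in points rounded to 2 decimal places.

(-1.98, -0.42)

This is a matched-pairs design, so SE = s_d/√n = 2.0/√48 = 0.2887.
Margin = 2.685 × 0.2887 = 0.7752; the interval is -1.2 ± 0.7752 = (-1.98, -0.42).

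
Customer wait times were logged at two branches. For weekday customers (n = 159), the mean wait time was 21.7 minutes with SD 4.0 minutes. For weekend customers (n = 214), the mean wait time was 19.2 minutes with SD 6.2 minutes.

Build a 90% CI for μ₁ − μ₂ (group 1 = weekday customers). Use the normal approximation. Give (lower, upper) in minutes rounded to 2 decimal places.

Standard errors of each mean: 4.0/√159 = 0.3172 and 6.2/√214 = 0.4238.
SE(x̄₁ − x̄₂) = √(0.3172² + 0.4238²) = 0.5294 for independent samples with unequal variances.
With z* = 1.645, the margin is 1.645 × 0.5294 = 0.8709.
x̄₁ − x̄₂ = 21.7 − 19.2 = 2.5000; the interval is 2.5000 ± 0.8709 = (1.63, 3.37).

(1.63, 3.37)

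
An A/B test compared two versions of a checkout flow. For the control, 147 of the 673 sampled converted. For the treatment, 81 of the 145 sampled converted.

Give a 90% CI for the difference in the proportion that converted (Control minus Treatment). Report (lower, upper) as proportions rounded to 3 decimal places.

First, p̂₁ = 147/673 = 0.2184; p̂₂ = 81/145 = 0.5586.
The two standard errors are √(0.2184×0.7816/673) = 0.01593 and √(0.5586×0.4414/145) = 0.04124.
Because the samples are independent, SE_diff = √(0.01593² + 0.04124²) = 0.04421.
Using z* = 1.645 for 90%, ME = 1.645 × 0.04421 = 0.07273.
p̂₁ − p̂₂ = -0.3402; interval -0.3402 ± 0.07273 gives (-0.413, -0.267).

(-0.413, -0.267)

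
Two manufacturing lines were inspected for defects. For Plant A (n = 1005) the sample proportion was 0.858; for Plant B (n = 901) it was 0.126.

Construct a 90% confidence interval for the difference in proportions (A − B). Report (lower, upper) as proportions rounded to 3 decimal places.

(0.706, 0.758)

Each SE is √(p̂(1−p̂)/n): √(0.8580·0.1420/1005) = 0.01101 and √(0.1260·0.8740/901) = 0.01106.
SE(p̂₁ − p̂₂) = √(SE₁² + SE₂²) = √(0.0001212201 + 0.0001223236) = 0.01561, since the two samples are independent.
At 90% confidence z* = 1.645; margin = 1.645 × 0.01561 = 0.02568.
The difference is 0.8580 − 0.1260 = 0.7320, so the interval is 0.7320 ± 0.02568 = (0.706, 0.758).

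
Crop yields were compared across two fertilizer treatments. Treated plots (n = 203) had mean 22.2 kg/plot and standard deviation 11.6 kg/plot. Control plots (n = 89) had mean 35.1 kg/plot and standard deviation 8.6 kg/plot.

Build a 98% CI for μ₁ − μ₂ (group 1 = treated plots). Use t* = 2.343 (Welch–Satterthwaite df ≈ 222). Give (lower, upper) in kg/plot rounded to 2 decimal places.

Per-group SEs: s₁/√n₁ = 11.6/√203 = 0.8142, s₂/√n₂ = 8.6/√89 = 0.9116.
Unpooled SE of the difference: √(0.66292164 + 0.83101456) = 1.2223.
Margin of error = t* · SE = 2.343 × 1.2223 = 2.8638.
x̄₁ − x̄₂ = 22.2 − 35.1 = -12.9000.
CI: -12.9000 ± 2.8638 = (-15.76, -10.04).

(-15.76, -10.04)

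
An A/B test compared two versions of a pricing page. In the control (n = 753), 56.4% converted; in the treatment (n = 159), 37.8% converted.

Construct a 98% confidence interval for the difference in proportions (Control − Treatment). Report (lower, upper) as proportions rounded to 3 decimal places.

SE₁ = √(p̂₁(1−p̂₁)/n₁) = √(0.5640·0.4360/753) = 0.01807; SE₂ = √(0.3780·0.6220/159) = 0.03845.
Independent samples: SE of the difference = √(SE₁² + SE₂²) = √(0.0003265249 + 0.0014784025) = 0.04248.
z* for 98% confidence is 2.326, so the margin of error is 2.326 × 0.04248 = 0.09881.
Point estimate p̂₁ − p̂₂ = 0.5640 − 0.3780 = 0.1860.
0.1860 ± 0.09881 → (0.087, 0.285).

(0.087, 0.285)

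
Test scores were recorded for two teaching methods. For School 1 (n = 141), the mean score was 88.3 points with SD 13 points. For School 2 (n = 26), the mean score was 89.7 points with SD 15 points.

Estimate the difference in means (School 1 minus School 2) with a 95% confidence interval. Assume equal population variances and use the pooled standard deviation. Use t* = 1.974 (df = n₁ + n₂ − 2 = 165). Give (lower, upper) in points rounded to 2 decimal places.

s_p = √[((n₁−1)s₁² + (n₂−1)s₂²)/(n₁+n₂−2)] = √[(140·13² + 25·15²)/165] = 13.3223.
SE = 13.3223·√(1/141 + 1/26) = 2.8434.
With t* = 1.974, margin = 1.974 × 2.8434 = 5.6129.
x̄₁ − x̄₂ = 88.3 − 89.7 = -1.4000; interval -1.4000 ± 5.6129 = (-7.01, 4.21).

(-7.01, 4.21)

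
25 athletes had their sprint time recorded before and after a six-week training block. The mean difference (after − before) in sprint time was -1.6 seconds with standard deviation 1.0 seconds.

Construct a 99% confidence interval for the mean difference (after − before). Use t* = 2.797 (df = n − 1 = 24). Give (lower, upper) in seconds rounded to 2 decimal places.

This is a matched-pairs design, so SE = s_d/√n = 1.0/√25 = 0.2000.
Margin = 2.797 × 0.2000 = 0.5594; the interval is -1.6 ± 0.5594 = (-2.16, -1.04).

(-2.16, -1.04)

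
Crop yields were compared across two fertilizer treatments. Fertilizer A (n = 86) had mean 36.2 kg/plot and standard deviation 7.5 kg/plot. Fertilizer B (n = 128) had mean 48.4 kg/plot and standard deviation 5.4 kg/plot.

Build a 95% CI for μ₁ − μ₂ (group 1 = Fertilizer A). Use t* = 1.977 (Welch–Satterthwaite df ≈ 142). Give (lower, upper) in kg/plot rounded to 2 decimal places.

SE₁ = s₁/√n₁ = 7.5/√86 = 0.8087; SE₂ = 5.4/√128 = 0.4773.
Independent samples, unequal variances: SE_diff = √(SE₁² + SE₂²) = √(0.65399569 + 0.22781529) = 0.9390.
t* = 1.977, so margin of error = 1.977 × 0.9390 = 1.8564.
Difference in means = 36.2 − 48.4 = -12.2000.
-12.2000 ± 1.8564 → (-14.06, -10.34).

(-14.06, -10.34)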